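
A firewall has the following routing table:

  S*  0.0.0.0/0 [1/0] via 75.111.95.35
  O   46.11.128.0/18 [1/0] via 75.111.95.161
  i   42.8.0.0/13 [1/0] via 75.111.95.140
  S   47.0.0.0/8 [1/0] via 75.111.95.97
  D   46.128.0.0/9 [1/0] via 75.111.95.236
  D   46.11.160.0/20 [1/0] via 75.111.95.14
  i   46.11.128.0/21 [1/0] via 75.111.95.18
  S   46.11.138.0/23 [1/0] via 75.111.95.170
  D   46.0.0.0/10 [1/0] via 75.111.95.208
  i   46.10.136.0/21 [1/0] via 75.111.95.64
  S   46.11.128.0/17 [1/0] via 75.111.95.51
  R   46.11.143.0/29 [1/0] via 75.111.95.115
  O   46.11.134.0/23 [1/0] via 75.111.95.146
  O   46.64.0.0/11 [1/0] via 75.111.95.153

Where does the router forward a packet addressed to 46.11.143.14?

75.111.95.161

Routes whose prefix contains 46.11.143.14:
  0.0.0.0/0 (default, matches everything) -> 75.111.95.35
  46.0.0.0/10 (46.0.0.0 - 46.63.255.255) -> 75.111.95.208
  46.11.128.0/17 (46.11.128.0 - 46.11.255.255) -> 75.111.95.51
  46.11.128.0/18 (46.11.128.0 - 46.11.191.255) -> 75.111.95.161
More-specific entries that do NOT match:
  46.11.143.0/29 (46.11.143.0 - 46.11.143.7) does not contain 46.11.143.14
  46.11.138.0/23 (46.11.138.0 - 46.11.139.255) does not contain 46.11.143.14
  46.11.134.0/23 (46.11.134.0 - 46.11.135.255) does not contain 46.11.143.14
  46.11.128.0/21 (46.11.128.0 - 46.11.135.255) does not contain 46.11.143.14
  46.10.136.0/21 (46.10.136.0 - 46.10.143.255) does not contain 46.11.143.14
  46.11.160.0/20 (46.11.160.0 - 46.11.175.255) does not contain 46.11.143.14
Longest matching prefix is /18 -> next hop 75.111.95.161.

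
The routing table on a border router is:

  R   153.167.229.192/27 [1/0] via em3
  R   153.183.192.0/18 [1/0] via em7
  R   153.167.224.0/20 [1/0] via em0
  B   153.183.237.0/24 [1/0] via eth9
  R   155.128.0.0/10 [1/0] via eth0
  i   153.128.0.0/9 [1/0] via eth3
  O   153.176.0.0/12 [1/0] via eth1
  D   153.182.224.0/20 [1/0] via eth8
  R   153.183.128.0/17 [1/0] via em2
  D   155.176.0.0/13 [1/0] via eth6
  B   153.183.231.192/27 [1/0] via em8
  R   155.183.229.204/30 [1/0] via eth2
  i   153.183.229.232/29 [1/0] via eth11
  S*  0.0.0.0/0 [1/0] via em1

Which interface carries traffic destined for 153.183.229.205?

Routes whose prefix contains 153.183.229.205:
  0.0.0.0/0 (default, matches everything) -> em1
  153.128.0.0/9 (153.128.0.0 - 153.255.255.255) -> eth3
  153.176.0.0/12 (153.176.0.0 - 153.191.255.255) -> eth1
  153.183.128.0/17 (153.183.128.0 - 153.183.255.255) -> em2
  153.183.192.0/18 (153.183.192.0 - 153.183.255.255) -> em7
More-specific entries that do NOT match:
  155.183.229.204/30 (155.183.229.204 - 155.183.229.207) does not contain 153.183.229.205
  153.183.229.232/29 (153.183.229.232 - 153.183.229.239) does not contain 153.183.229.205
  153.167.229.192/27 (153.167.229.192 - 153.167.229.223) does not contain 153.183.229.205
  153.183.231.192/27 (153.183.231.192 - 153.183.231.223) does not contain 153.183.229.205
  153.183.237.0/24 (153.183.237.0 - 153.183.237.255) does not contain 153.183.229.205
  153.167.224.0/20 (153.167.224.0 - 153.167.239.255) does not contain 153.183.229.205
  153.182.224.0/20 (153.182.224.0 - 153.182.239.255) does not contain 153.183.229.205
Longest matching prefix is /18 -> interface em7.

em7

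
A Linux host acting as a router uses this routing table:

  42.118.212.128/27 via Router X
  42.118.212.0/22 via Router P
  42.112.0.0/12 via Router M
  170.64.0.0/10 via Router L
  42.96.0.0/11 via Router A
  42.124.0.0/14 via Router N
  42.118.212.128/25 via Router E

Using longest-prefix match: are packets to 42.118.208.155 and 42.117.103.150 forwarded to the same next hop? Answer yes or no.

42.118.208.155: longest match 42.112.0.0/12 -> Router M
42.117.103.150: longest match 42.112.0.0/12 -> Router M

yes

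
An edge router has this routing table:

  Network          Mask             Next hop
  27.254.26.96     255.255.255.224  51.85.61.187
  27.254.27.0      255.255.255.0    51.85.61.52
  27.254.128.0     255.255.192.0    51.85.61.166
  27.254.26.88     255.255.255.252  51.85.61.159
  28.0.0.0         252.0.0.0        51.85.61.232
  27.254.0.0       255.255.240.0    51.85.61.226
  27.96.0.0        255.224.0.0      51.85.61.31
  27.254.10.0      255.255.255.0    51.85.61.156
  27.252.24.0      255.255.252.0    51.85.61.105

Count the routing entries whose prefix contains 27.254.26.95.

0

No listed prefix contains 27.254.26.95.
Total matching entries: 0.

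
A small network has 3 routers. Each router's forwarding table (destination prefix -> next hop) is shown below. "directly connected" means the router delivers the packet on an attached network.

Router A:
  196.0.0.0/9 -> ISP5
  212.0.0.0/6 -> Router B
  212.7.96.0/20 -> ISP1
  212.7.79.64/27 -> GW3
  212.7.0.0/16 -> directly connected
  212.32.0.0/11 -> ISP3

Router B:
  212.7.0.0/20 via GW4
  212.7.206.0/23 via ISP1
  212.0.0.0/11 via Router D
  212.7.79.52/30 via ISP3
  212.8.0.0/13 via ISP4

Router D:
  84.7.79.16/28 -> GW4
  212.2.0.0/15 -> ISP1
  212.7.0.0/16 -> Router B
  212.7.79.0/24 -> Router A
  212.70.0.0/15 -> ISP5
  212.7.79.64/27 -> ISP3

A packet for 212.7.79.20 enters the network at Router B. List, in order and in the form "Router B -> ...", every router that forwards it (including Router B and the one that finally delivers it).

At Router B: longest match for 212.7.79.20 is 212.0.0.0/11 -> Router D
At Router D: longest match for 212.7.79.20 is 212.7.79.0/24 -> Router A
At Router A: longest match for 212.7.79.20 is 212.7.0.0/16 -> directly connected

Router B -> Router D -> Router A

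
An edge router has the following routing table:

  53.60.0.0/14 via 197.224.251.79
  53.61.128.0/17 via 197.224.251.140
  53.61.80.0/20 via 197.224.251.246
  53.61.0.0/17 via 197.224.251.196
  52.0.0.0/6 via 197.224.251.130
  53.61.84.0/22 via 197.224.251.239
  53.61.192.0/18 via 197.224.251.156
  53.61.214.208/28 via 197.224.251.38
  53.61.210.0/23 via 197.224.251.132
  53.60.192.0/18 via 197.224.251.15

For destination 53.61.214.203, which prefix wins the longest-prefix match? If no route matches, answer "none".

53.61.192.0/18

Entries matching 53.61.214.203:
  52.0.0.0/6 (52.0.0.0 - 55.255.255.255)
  53.60.0.0/14 (53.60.0.0 - 53.63.255.255)
  53.61.128.0/17 (53.61.128.0 - 53.61.255.255)
  53.61.192.0/18 (53.61.192.0 - 53.61.255.255)
Most specific is 53.61.192.0/18.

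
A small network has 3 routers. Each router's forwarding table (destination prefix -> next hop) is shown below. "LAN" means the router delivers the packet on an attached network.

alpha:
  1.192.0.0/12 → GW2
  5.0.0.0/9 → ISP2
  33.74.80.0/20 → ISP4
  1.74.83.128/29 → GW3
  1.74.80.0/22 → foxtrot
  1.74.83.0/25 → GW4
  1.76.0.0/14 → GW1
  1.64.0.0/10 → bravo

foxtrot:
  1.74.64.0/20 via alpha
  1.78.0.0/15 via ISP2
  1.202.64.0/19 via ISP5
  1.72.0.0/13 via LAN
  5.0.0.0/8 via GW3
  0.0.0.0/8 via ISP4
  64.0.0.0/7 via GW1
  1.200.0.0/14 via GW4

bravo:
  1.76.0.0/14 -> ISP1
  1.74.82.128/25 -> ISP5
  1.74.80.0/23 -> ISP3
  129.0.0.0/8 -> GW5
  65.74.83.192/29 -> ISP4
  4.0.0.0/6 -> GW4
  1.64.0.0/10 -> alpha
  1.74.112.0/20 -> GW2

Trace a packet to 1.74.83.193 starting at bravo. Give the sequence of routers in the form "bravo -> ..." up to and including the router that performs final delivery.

bravo -> alpha -> foxtrot

At bravo: longest match for 1.74.83.193 is 1.64.0.0/10 -> alpha
At alpha: longest match for 1.74.83.193 is 1.74.80.0/22 -> foxtrot
At foxtrot: longest match for 1.74.83.193 is 1.72.0.0/13 -> LAN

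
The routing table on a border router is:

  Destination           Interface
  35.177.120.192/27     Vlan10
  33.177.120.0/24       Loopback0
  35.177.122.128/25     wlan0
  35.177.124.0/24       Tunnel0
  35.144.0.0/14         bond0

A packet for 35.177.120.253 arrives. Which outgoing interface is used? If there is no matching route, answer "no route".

No entry's prefix contains 35.177.120.253; there is no default route.

no route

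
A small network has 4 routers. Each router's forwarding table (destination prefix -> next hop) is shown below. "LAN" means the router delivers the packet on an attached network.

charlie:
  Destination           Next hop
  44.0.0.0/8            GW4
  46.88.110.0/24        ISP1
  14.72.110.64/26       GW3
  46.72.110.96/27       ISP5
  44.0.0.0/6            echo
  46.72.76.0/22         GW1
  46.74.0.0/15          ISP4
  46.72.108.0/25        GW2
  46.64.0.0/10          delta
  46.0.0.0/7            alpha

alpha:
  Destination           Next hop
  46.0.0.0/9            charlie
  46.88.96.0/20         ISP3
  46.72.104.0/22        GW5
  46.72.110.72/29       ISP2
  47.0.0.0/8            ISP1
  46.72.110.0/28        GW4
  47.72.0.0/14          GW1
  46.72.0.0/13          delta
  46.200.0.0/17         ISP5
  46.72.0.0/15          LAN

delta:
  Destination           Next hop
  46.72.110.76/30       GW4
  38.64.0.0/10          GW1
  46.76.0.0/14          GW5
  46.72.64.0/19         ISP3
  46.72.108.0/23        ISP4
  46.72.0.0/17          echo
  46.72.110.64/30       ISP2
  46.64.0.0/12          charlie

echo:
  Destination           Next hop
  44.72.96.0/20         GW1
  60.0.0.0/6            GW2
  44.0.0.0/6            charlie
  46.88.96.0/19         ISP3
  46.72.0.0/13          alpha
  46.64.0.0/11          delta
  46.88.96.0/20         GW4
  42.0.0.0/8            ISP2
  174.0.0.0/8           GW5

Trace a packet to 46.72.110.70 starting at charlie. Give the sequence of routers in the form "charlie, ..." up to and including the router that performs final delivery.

charlie, delta, echo, alpha

At charlie: longest match for 46.72.110.70 is 46.64.0.0/10 -> delta
At delta: longest match for 46.72.110.70 is 46.72.0.0/17 -> echo
At echo: longest match for 46.72.110.70 is 46.72.0.0/13 -> alpha
At alpha: longest match for 46.72.110.70 is 46.72.0.0/15 -> LAN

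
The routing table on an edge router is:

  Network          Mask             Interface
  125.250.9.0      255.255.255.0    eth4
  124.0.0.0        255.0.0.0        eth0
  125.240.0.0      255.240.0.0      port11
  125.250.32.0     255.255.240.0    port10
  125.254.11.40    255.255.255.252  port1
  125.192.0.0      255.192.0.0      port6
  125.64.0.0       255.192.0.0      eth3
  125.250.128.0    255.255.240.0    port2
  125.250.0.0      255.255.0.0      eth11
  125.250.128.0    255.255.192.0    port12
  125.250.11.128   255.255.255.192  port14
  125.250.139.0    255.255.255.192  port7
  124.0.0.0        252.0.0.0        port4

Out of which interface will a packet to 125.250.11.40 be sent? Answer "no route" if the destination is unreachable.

Routes whose prefix contains 125.250.11.40:
  124.0.0.0/6 (124.0.0.0 - 127.255.255.255) -> port4
  125.192.0.0/10 (125.192.0.0 - 125.255.255.255) -> port6
  125.240.0.0/12 (125.240.0.0 - 125.255.255.255) -> port11
  125.250.0.0/16 (125.250.0.0 - 125.250.255.255) -> eth11
More-specific entries that do NOT match:
  125.254.11.40/30 (125.254.11.40 - 125.254.11.43) does not contain 125.250.11.40
  125.250.11.128/26 (125.250.11.128 - 125.250.11.191) does not contain 125.250.11.40
  125.250.139.0/26 (125.250.139.0 - 125.250.139.63) does not contain 125.250.11.40
  125.250.9.0/24 (125.250.9.0 - 125.250.9.255) does not contain 125.250.11.40
  125.250.32.0/20 (125.250.32.0 - 125.250.47.255) does not contain 125.250.11.40
  125.250.128.0/20 (125.250.128.0 - 125.250.143.255) does not contain 125.250.11.40
  125.250.128.0/18 (125.250.128.0 - 125.250.191.255) does not contain 125.250.11.40
Longest matching prefix is /16 -> interface eth11.

eth11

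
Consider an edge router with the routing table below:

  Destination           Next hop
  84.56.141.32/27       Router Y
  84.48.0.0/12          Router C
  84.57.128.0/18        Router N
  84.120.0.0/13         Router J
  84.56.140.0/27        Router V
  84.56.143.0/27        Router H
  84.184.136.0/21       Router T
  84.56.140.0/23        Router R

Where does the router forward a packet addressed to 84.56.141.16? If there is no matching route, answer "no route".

Routes whose prefix contains 84.56.141.16:
  84.48.0.0/12 (84.48.0.0 - 84.63.255.255) -> Router C
  84.56.140.0/23 (84.56.140.0 - 84.56.141.255) -> Router R
More-specific entries that do NOT match:
  84.56.141.32/27 (84.56.141.32 - 84.56.141.63) does not contain 84.56.141.16
  84.56.140.0/27 (84.56.140.0 - 84.56.140.31) does not contain 84.56.141.16
  84.56.143.0/27 (84.56.143.0 - 84.56.143.31) does not contain 84.56.141.16
Longest matching prefix is /23 -> next hop Router R.

Router R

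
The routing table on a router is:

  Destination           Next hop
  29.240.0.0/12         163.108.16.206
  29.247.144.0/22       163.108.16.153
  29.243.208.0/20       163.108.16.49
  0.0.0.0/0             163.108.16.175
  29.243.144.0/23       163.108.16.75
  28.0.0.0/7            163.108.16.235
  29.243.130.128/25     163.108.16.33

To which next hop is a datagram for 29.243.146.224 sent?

163.108.16.206

Routes whose prefix contains 29.243.146.224:
  0.0.0.0/0 (default, matches everything) -> 163.108.16.175
  28.0.0.0/7 (28.0.0.0 - 29.255.255.255) -> 163.108.16.235
  29.240.0.0/12 (29.240.0.0 - 29.255.255.255) -> 163.108.16.206
More-specific entries that do NOT match:
  29.243.130.128/25 (29.243.130.128 - 29.243.130.255) does not contain 29.243.146.224
  29.243.144.0/23 (29.243.144.0 - 29.243.145.255) does not contain 29.243.146.224
  29.247.144.0/22 (29.247.144.0 - 29.247.147.255) does not contain 29.243.146.224
  29.243.208.0/20 (29.243.208.0 - 29.243.223.255) does not contain 29.243.146.224
Longest matching prefix is /12 -> next hop 163.108.16.206.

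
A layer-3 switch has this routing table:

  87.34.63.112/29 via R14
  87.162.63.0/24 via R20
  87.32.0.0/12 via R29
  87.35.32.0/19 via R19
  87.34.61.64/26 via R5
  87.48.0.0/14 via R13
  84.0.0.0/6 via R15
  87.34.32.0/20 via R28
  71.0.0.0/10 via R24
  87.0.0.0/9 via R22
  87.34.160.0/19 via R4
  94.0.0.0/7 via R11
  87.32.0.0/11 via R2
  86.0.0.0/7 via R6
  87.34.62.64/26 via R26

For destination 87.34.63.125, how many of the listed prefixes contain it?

Prefixes containing 87.34.63.125:
  84.0.0.0/6 (84.0.0.0 - 87.255.255.255)
  86.0.0.0/7 (86.0.0.0 - 87.255.255.255)
  87.0.0.0/9 (87.0.0.0 - 87.127.255.255)
  87.32.0.0/11 (87.32.0.0 - 87.63.255.255)
  87.32.0.0/12 (87.32.0.0 - 87.47.255.255)
Total matching entries: 5.

5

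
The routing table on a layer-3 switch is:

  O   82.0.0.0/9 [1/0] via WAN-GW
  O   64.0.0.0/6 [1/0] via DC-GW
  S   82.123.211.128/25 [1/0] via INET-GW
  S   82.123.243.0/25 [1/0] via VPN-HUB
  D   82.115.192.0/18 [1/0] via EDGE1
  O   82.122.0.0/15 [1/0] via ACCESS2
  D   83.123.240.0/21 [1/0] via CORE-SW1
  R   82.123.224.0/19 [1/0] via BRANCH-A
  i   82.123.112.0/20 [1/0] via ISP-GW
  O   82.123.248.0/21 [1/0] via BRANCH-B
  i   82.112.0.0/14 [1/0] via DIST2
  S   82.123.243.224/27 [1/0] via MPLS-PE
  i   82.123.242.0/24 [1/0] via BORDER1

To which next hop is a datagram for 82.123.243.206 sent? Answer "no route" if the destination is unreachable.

Routes whose prefix contains 82.123.243.206:
  82.0.0.0/9 (82.0.0.0 - 82.127.255.255) -> WAN-GW
  82.122.0.0/15 (82.122.0.0 - 82.123.255.255) -> ACCESS2
  82.123.224.0/19 (82.123.224.0 - 82.123.255.255) -> BRANCH-A
More-specific entries that do NOT match:
  82.123.243.224/27 (82.123.243.224 - 82.123.243.255) does not contain 82.123.243.206
  82.123.211.128/25 (82.123.211.128 - 82.123.211.255) does not contain 82.123.243.206
  82.123.243.0/25 (82.123.243.0 - 82.123.243.127) does not contain 82.123.243.206
  82.123.242.0/24 (82.123.242.0 - 82.123.242.255) does not contain 82.123.243.206
  83.123.240.0/21 (83.123.240.0 - 83.123.247.255) does not contain 82.123.243.206
  82.123.248.0/21 (82.123.248.0 - 82.123.255.255) does not contain 82.123.243.206
  82.123.112.0/20 (82.123.112.0 - 82.123.127.255) does not contain 82.123.243.206
Longest matching prefix is /19 -> next hop BRANCH-A.

BRANCH-A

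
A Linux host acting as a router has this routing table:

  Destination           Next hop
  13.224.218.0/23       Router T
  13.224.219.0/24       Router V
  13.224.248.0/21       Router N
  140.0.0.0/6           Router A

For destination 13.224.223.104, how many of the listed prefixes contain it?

0

No listed prefix contains 13.224.223.104.
Total matching entries: 0.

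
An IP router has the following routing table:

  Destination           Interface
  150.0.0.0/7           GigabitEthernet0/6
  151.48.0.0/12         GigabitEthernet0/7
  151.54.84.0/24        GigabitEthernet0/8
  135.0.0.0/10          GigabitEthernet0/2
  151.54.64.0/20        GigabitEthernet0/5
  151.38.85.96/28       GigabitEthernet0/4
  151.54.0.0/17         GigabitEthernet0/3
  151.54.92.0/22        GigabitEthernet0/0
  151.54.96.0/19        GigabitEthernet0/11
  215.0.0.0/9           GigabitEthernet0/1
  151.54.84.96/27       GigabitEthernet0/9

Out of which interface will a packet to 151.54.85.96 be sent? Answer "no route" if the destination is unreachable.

GigabitEthernet0/3

Routes whose prefix contains 151.54.85.96:
  150.0.0.0/7 (150.0.0.0 - 151.255.255.255) -> GigabitEthernet0/6
  151.48.0.0/12 (151.48.0.0 - 151.63.255.255) -> GigabitEthernet0/7
  151.54.0.0/17 (151.54.0.0 - 151.54.127.255) -> GigabitEthernet0/3
More-specific entries that do NOT match:
  151.38.85.96/28 (151.38.85.96 - 151.38.85.111) does not contain 151.54.85.96
  151.54.84.96/27 (151.54.84.96 - 151.54.84.127) does not contain 151.54.85.96
  151.54.84.0/24 (151.54.84.0 - 151.54.84.255) does not contain 151.54.85.96
  151.54.92.0/22 (151.54.92.0 - 151.54.95.255) does not contain 151.54.85.96
  151.54.64.0/20 (151.54.64.0 - 151.54.79.255) does not contain 151.54.85.96
  151.54.96.0/19 (151.54.96.0 - 151.54.127.255) does not contain 151.54.85.96
Longest matching prefix is /17 -> interface GigabitEthernet0/3.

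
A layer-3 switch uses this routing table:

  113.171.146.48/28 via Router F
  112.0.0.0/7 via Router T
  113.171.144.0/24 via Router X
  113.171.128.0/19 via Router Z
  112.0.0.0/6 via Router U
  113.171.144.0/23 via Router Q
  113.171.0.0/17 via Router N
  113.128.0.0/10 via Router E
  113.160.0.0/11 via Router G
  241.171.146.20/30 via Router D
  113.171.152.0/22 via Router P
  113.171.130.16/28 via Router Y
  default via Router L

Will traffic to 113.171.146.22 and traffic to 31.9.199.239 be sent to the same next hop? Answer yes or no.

no

113.171.146.22: longest match 113.171.128.0/19 -> Router Z
31.9.199.239: longest match 0.0.0.0/0 -> Router L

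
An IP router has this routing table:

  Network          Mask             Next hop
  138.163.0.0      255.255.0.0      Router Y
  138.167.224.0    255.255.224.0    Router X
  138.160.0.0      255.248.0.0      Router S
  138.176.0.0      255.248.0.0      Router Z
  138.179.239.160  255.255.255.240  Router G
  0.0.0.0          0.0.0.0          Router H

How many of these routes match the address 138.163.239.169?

Prefixes containing 138.163.239.169:
  0.0.0.0/0 (default, matches everything)
  138.160.0.0/13 (138.160.0.0 - 138.167.255.255)
  138.163.0.0/16 (138.163.0.0 - 138.163.255.255)
Total matching entries: 3.

3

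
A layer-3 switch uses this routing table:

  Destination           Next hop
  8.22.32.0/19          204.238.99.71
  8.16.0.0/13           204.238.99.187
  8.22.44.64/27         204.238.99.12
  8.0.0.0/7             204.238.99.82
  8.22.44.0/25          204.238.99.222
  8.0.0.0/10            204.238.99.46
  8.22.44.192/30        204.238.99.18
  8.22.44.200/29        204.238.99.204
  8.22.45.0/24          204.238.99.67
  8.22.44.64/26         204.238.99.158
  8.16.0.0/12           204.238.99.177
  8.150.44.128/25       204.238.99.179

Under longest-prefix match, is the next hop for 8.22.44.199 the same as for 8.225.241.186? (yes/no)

8.22.44.199: longest match 8.22.32.0/19 -> 204.238.99.71
8.225.241.186: longest match 8.0.0.0/7 -> 204.238.99.82

no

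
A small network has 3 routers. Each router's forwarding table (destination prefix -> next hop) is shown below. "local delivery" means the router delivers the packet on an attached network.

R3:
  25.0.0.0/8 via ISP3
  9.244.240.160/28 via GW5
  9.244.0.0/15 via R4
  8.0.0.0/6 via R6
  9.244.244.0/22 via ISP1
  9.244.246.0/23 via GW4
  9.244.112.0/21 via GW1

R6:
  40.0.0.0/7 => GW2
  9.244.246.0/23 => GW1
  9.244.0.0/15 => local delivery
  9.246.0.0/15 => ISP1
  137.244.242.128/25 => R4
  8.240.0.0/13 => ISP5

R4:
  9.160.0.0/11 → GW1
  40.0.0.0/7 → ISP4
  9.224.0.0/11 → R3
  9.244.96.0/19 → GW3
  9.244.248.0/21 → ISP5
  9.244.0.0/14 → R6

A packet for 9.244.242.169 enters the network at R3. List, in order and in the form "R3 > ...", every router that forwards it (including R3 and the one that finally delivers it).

R3 > R4 > R6

At R3: longest match for 9.244.242.169 is 9.244.0.0/15 -> R4
At R4: longest match for 9.244.242.169 is 9.244.0.0/14 -> R6
At R6: longest match for 9.244.242.169 is 9.244.0.0/15 -> local delivery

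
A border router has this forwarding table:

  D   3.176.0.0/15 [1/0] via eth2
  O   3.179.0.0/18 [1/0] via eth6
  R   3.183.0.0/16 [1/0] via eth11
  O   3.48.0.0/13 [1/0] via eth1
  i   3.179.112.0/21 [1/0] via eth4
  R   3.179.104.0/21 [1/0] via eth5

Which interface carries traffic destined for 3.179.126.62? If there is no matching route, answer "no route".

no route

No entry's prefix contains 3.179.126.62; there is no default route.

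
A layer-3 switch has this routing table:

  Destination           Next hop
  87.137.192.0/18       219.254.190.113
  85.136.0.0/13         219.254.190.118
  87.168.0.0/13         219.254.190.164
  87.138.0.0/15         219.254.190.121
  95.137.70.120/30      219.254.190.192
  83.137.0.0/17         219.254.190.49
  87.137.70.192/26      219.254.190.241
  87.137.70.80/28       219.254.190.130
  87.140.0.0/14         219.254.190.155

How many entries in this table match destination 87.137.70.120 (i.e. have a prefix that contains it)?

0

No listed prefix contains 87.137.70.120.
Total matching entries: 0.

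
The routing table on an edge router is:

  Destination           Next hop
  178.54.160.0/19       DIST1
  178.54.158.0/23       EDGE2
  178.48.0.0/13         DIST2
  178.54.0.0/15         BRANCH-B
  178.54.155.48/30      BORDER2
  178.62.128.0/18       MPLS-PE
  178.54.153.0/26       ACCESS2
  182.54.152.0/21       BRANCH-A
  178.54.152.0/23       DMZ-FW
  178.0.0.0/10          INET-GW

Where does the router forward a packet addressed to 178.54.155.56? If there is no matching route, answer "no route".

Routes whose prefix contains 178.54.155.56:
  178.0.0.0/10 (178.0.0.0 - 178.63.255.255) -> INET-GW
  178.48.0.0/13 (178.48.0.0 - 178.55.255.255) -> DIST2
  178.54.0.0/15 (178.54.0.0 - 178.55.255.255) -> BRANCH-B
More-specific entries that do NOT match:
  178.54.155.48/30 (178.54.155.48 - 178.54.155.51) does not contain 178.54.155.56
  178.54.153.0/26 (178.54.153.0 - 178.54.153.63) does not contain 178.54.155.56
  178.54.158.0/23 (178.54.158.0 - 178.54.159.255) does not contain 178.54.155.56
  178.54.152.0/23 (178.54.152.0 - 178.54.153.255) does not contain 178.54.155.56
  182.54.152.0/21 (182.54.152.0 - 182.54.159.255) does not contain 178.54.155.56
  178.54.160.0/19 (178.54.160.0 - 178.54.191.255) does not contain 178.54.155.56
  178.62.128.0/18 (178.62.128.0 - 178.62.191.255) does not contain 178.54.155.56
Longest matching prefix is /15 -> next hop BRANCH-B.

BRANCH-B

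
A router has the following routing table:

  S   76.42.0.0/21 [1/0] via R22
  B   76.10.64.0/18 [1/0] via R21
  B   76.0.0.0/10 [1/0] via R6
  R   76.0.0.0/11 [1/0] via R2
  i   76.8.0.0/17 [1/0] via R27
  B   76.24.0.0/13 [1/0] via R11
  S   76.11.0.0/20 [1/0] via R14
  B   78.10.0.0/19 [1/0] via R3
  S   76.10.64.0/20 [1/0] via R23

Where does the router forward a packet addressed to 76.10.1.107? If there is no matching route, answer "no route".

R2

Routes whose prefix contains 76.10.1.107:
  76.0.0.0/10 (76.0.0.0 - 76.63.255.255) -> R6
  76.0.0.0/11 (76.0.0.0 - 76.31.255.255) -> R2
More-specific entries that do NOT match:
  76.42.0.0/21 (76.42.0.0 - 76.42.7.255) does not contain 76.10.1.107
  76.11.0.0/20 (76.11.0.0 - 76.11.15.255) does not contain 76.10.1.107
  76.10.64.0/20 (76.10.64.0 - 76.10.79.255) does not contain 76.10.1.107
  78.10.0.0/19 (78.10.0.0 - 78.10.31.255) does not contain 76.10.1.107
  76.10.64.0/18 (76.10.64.0 - 76.10.127.255) does not contain 76.10.1.107
  76.8.0.0/17 (76.8.0.0 - 76.8.127.255) does not contain 76.10.1.107
  76.24.0.0/13 (76.24.0.0 - 76.31.255.255) does not contain 76.10.1.107
Longest matching prefix is /11 -> next hop R2.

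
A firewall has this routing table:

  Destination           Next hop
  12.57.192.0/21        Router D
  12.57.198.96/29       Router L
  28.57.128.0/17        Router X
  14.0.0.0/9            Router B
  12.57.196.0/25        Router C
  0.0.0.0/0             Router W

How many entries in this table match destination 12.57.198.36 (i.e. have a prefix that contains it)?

2

Prefixes containing 12.57.198.36:
  0.0.0.0/0 (default, matches everything)
  12.57.192.0/21 (12.57.192.0 - 12.57.199.255)
Total matching entries: 2.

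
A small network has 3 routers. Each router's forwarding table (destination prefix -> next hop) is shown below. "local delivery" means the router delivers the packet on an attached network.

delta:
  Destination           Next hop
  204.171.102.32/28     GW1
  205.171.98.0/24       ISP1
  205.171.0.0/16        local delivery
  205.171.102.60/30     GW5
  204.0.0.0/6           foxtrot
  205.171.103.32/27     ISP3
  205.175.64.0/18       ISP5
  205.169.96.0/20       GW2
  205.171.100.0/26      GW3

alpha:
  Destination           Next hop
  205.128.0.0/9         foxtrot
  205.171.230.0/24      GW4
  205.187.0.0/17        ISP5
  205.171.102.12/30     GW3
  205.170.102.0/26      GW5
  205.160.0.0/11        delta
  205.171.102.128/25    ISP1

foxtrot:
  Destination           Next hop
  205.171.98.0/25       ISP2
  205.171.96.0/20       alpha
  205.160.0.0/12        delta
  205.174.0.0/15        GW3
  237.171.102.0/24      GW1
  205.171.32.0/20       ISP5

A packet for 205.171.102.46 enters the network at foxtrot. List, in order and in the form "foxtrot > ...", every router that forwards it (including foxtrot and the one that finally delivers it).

At foxtrot: longest match for 205.171.102.46 is 205.171.96.0/20 -> alpha
At alpha: longest match for 205.171.102.46 is 205.160.0.0/11 -> delta
At delta: longest match for 205.171.102.46 is 205.171.0.0/16 -> local delivery

foxtrot > alpha > delta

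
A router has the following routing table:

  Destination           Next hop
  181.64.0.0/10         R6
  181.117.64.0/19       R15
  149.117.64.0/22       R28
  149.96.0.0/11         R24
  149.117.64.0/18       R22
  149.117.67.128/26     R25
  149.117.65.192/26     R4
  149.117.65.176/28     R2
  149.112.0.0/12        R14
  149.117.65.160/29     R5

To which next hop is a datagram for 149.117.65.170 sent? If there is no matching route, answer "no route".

R28

Routes whose prefix contains 149.117.65.170:
  149.96.0.0/11 (149.96.0.0 - 149.127.255.255) -> R24
  149.112.0.0/12 (149.112.0.0 - 149.127.255.255) -> R14
  149.117.64.0/18 (149.117.64.0 - 149.117.127.255) -> R22
  149.117.64.0/22 (149.117.64.0 - 149.117.67.255) -> R28
More-specific entries that do NOT match:
  149.117.65.160/29 (149.117.65.160 - 149.117.65.167) does not contain 149.117.65.170
  149.117.65.176/28 (149.117.65.176 - 149.117.65.191) does not contain 149.117.65.170
  149.117.67.128/26 (149.117.67.128 - 149.117.67.191) does not contain 149.117.65.170
  149.117.65.192/26 (149.117.65.192 - 149.117.65.255) does not contain 149.117.65.170
Longest matching prefix is /22 -> next hop R28.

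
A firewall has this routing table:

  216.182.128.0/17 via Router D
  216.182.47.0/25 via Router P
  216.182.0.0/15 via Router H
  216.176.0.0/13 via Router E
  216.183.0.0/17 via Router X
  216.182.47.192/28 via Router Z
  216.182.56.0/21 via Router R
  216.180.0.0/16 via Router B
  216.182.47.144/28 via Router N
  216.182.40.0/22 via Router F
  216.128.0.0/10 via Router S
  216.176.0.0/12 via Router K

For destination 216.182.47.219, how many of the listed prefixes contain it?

4

Prefixes containing 216.182.47.219:
  216.128.0.0/10 (216.128.0.0 - 216.191.255.255)
  216.176.0.0/12 (216.176.0.0 - 216.191.255.255)
  216.176.0.0/13 (216.176.0.0 - 216.183.255.255)
  216.182.0.0/15 (216.182.0.0 - 216.183.255.255)
Total matching entries: 4.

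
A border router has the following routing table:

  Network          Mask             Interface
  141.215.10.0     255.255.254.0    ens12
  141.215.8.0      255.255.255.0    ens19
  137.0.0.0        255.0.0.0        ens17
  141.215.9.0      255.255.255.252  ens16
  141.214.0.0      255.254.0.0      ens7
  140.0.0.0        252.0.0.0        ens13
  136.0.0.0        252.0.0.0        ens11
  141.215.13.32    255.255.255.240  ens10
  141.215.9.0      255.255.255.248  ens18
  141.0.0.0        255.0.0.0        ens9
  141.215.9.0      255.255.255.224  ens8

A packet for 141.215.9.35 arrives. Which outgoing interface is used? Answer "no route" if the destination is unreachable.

ens7

Routes whose prefix contains 141.215.9.35:
  140.0.0.0/6 (140.0.0.0 - 143.255.255.255) -> ens13
  141.0.0.0/8 (141.0.0.0 - 141.255.255.255) -> ens9
  141.214.0.0/15 (141.214.0.0 - 141.215.255.255) -> ens7
More-specific entries that do NOT match:
  141.215.9.0/30 (141.215.9.0 - 141.215.9.3) does not contain 141.215.9.35
  141.215.9.0/29 (141.215.9.0 - 141.215.9.7) does not contain 141.215.9.35
  141.215.13.32/28 (141.215.13.32 - 141.215.13.47) does not contain 141.215.9.35
  141.215.9.0/27 (141.215.9.0 - 141.215.9.31) does not contain 141.215.9.35
  141.215.8.0/24 (141.215.8.0 - 141.215.8.255) does not contain 141.215.9.35
  141.215.10.0/23 (141.215.10.0 - 141.215.11.255) does not contain 141.215.9.35
Longest matching prefix is /15 -> interface ens7.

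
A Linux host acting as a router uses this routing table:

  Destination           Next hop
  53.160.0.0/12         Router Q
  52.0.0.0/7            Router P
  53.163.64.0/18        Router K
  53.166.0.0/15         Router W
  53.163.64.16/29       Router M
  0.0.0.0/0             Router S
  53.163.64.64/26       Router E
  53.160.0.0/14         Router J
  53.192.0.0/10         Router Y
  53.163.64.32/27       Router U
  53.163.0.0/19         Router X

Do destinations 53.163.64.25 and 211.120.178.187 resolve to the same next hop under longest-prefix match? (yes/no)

53.163.64.25: longest match 53.163.64.0/18 -> Router K
211.120.178.187: longest match 0.0.0.0/0 -> Router S

no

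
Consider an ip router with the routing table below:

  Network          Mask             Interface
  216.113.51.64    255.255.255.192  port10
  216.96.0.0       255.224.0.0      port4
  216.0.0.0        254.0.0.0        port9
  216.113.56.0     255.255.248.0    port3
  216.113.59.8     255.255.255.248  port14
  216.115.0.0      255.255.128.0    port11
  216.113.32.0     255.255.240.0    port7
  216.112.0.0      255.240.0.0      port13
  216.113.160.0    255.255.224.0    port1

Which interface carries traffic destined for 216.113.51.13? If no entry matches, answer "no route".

port13

Routes whose prefix contains 216.113.51.13:
  216.0.0.0/7 (216.0.0.0 - 217.255.255.255) -> port9
  216.96.0.0/11 (216.96.0.0 - 216.127.255.255) -> port4
  216.112.0.0/12 (216.112.0.0 - 216.127.255.255) -> port13
More-specific entries that do NOT match:
  216.113.59.8/29 (216.113.59.8 - 216.113.59.15) does not contain 216.113.51.13
  216.113.51.64/26 (216.113.51.64 - 216.113.51.127) does not contain 216.113.51.13
  216.113.56.0/21 (216.113.56.0 - 216.113.63.255) does not contain 216.113.51.13
  216.113.32.0/20 (216.113.32.0 - 216.113.47.255) does not contain 216.113.51.13
  216.113.160.0/19 (216.113.160.0 - 216.113.191.255) does not contain 216.113.51.13
  216.115.0.0/17 (216.115.0.0 - 216.115.127.255) does not contain 216.113.51.13
Longest matching prefix is /12 -> interface port13.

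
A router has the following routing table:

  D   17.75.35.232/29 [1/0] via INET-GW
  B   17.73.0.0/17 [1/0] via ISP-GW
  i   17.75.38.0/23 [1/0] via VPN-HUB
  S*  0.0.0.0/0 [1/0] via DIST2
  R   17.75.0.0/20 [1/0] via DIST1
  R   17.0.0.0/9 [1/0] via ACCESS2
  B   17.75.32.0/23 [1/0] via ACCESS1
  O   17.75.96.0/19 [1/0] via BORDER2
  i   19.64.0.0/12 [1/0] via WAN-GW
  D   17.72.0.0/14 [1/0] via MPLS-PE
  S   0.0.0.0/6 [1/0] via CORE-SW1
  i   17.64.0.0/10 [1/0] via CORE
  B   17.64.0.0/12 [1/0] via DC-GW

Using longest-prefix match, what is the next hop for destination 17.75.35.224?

MPLS-PE

Routes whose prefix contains 17.75.35.224:
  0.0.0.0/0 (default, matches everything) -> DIST2
  17.0.0.0/9 (17.0.0.0 - 17.127.255.255) -> ACCESS2
  17.64.0.0/10 (17.64.0.0 - 17.127.255.255) -> CORE
  17.64.0.0/12 (17.64.0.0 - 17.79.255.255) -> DC-GW
  17.72.0.0/14 (17.72.0.0 - 17.75.255.255) -> MPLS-PE
More-specific entries that do NOT match:
  17.75.35.232/29 (17.75.35.232 - 17.75.35.239) does not contain 17.75.35.224
  17.75.38.0/23 (17.75.38.0 - 17.75.39.255) does not contain 17.75.35.224
  17.75.32.0/23 (17.75.32.0 - 17.75.33.255) does not contain 17.75.35.224
  17.75.0.0/20 (17.75.0.0 - 17.75.15.255) does not contain 17.75.35.224
  17.75.96.0/19 (17.75.96.0 - 17.75.127.255) does not contain 17.75.35.224
  17.73.0.0/17 (17.73.0.0 - 17.73.127.255) does not contain 17.75.35.224
Longest matching prefix is /14 -> next hop MPLS-PE.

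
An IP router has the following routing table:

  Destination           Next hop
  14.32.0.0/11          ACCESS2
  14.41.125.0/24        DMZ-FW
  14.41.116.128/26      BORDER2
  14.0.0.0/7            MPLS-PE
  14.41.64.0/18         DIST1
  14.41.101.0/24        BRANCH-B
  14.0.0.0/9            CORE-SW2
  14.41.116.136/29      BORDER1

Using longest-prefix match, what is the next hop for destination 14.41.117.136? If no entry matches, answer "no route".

Routes whose prefix contains 14.41.117.136:
  14.0.0.0/7 (14.0.0.0 - 15.255.255.255) -> MPLS-PE
  14.0.0.0/9 (14.0.0.0 - 14.127.255.255) -> CORE-SW2
  14.32.0.0/11 (14.32.0.0 - 14.63.255.255) -> ACCESS2
  14.41.64.0/18 (14.41.64.0 - 14.41.127.255) -> DIST1
More-specific entries that do NOT match:
  14.41.116.136/29 (14.41.116.136 - 14.41.116.143) does not contain 14.41.117.136
  14.41.116.128/26 (14.41.116.128 - 14.41.116.191) does not contain 14.41.117.136
  14.41.125.0/24 (14.41.125.0 - 14.41.125.255) does not contain 14.41.117.136
  14.41.101.0/24 (14.41.101.0 - 14.41.101.255) does not contain 14.41.117.136
Longest matching prefix is /18 -> next hop DIST1.

DIST1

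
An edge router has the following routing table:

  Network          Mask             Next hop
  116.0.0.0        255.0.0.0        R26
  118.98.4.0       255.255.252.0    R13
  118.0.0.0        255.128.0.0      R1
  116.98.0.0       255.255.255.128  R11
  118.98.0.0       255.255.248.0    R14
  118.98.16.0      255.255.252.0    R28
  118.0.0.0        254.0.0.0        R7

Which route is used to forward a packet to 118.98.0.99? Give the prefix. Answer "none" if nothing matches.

118.98.0.0/21

Entries matching 118.98.0.99:
  118.0.0.0/7 (118.0.0.0 - 119.255.255.255)
  118.0.0.0/9 (118.0.0.0 - 118.127.255.255)
  118.98.0.0/21 (118.98.0.0 - 118.98.7.255)
Most specific is 118.98.0.0/21.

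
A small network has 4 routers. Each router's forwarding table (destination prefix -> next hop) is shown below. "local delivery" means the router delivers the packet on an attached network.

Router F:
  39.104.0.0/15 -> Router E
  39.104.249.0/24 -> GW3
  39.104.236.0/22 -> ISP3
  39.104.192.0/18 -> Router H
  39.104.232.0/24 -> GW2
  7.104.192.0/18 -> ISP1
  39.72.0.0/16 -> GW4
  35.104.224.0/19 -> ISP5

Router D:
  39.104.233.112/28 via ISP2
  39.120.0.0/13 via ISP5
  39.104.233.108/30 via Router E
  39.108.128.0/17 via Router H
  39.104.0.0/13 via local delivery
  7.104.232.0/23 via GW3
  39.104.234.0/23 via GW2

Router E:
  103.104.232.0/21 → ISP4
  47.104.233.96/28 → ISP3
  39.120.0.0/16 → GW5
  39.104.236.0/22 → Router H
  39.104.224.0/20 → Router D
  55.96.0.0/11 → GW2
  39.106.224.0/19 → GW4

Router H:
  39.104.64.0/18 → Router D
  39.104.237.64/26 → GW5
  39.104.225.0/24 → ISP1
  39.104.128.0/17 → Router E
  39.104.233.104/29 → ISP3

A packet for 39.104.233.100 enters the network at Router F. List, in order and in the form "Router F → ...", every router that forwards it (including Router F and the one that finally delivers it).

Router F → Router H → Router E → Router D

At Router F: longest match for 39.104.233.100 is 39.104.192.0/18 -> Router H
At Router H: longest match for 39.104.233.100 is 39.104.128.0/17 -> Router E
At Router E: longest match for 39.104.233.100 is 39.104.224.0/20 -> Router D
At Router D: longest match for 39.104.233.100 is 39.104.0.0/13 -> local delivery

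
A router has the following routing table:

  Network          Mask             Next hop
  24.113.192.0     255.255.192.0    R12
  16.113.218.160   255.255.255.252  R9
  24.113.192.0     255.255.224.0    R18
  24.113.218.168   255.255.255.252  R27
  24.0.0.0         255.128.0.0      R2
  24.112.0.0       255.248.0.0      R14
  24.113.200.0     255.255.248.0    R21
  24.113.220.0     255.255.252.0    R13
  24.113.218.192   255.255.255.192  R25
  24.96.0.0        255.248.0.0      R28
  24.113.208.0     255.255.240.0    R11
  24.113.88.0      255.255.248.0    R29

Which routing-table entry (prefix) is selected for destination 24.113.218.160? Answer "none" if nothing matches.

Entries matching 24.113.218.160:
  24.0.0.0/9 (24.0.0.0 - 24.127.255.255)
  24.112.0.0/13 (24.112.0.0 - 24.119.255.255)
  24.113.192.0/18 (24.113.192.0 - 24.113.255.255)
  24.113.192.0/19 (24.113.192.0 - 24.113.223.255)
  24.113.208.0/20 (24.113.208.0 - 24.113.223.255)
Most specific is 24.113.208.0/20.

24.113.208.0/20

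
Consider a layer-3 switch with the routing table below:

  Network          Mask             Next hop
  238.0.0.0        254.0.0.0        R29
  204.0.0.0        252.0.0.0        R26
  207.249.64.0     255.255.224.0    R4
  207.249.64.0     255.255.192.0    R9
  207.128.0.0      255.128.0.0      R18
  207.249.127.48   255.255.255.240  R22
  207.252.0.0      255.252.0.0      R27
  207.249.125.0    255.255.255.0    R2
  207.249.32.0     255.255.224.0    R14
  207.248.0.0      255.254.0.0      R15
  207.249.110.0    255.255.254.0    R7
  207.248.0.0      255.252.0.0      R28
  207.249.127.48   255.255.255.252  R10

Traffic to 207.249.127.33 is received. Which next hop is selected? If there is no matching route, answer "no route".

R9

Routes whose prefix contains 207.249.127.33:
  204.0.0.0/6 (204.0.0.0 - 207.255.255.255) -> R26
  207.128.0.0/9 (207.128.0.0 - 207.255.255.255) -> R18
  207.248.0.0/14 (207.248.0.0 - 207.251.255.255) -> R28
  207.248.0.0/15 (207.248.0.0 - 207.249.255.255) -> R15
  207.249.64.0/18 (207.249.64.0 - 207.249.127.255) -> R9
More-specific entries that do NOT match:
  207.249.127.48/30 (207.249.127.48 - 207.249.127.51) does not contain 207.249.127.33
  207.249.127.48/28 (207.249.127.48 - 207.249.127.63) does not contain 207.249.127.33
  207.249.125.0/24 (207.249.125.0 - 207.249.125.255) does not contain 207.249.127.33
  207.249.110.0/23 (207.249.110.0 - 207.249.111.255) does not contain 207.249.127.33
  207.249.64.0/19 (207.249.64.0 - 207.249.95.255) does not contain 207.249.127.33
  207.249.32.0/19 (207.249.32.0 - 207.249.63.255) does not contain 207.249.127.33
Longest matching prefix is /18 -> next hop R9.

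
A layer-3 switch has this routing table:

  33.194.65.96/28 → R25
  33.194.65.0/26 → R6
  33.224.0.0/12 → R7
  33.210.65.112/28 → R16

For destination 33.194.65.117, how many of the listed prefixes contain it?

No listed prefix contains 33.194.65.117.
Total matching entries: 0.

0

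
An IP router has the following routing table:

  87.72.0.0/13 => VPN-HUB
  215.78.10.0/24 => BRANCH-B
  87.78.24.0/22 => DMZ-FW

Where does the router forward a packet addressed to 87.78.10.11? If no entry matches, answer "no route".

Routes whose prefix contains 87.78.10.11:
  87.72.0.0/13 (87.72.0.0 - 87.79.255.255) -> VPN-HUB
More-specific entries that do NOT match:
  215.78.10.0/24 (215.78.10.0 - 215.78.10.255) does not contain 87.78.10.11
  87.78.24.0/22 (87.78.24.0 - 87.78.27.255) does not contain 87.78.10.11
Longest matching prefix is /13 -> next hop VPN-HUB.

VPN-HUB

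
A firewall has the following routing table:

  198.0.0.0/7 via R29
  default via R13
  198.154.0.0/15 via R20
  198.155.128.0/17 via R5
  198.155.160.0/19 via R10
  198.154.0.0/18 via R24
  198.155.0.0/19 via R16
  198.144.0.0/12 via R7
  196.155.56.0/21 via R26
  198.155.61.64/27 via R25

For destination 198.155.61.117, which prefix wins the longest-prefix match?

198.154.0.0/15

Entries matching 198.155.61.117:
  0.0.0.0/0 (default, matches everything)
  198.0.0.0/7 (198.0.0.0 - 199.255.255.255)
  198.144.0.0/12 (198.144.0.0 - 198.159.255.255)
  198.154.0.0/15 (198.154.0.0 - 198.155.255.255)
Most specific is 198.154.0.0/15.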